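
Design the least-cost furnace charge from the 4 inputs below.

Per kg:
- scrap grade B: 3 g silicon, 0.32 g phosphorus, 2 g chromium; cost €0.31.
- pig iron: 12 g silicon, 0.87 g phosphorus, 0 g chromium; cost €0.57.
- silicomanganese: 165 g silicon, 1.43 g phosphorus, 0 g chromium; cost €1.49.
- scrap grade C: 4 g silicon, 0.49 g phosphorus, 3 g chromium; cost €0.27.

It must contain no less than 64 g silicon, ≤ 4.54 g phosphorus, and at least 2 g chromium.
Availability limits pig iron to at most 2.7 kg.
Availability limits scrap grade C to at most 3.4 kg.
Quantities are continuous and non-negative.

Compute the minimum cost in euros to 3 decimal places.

€0.734

This is a linear program. Let x1 = kg of scrap grade B, x2 = kg of pig iron, x3 = kg of silicomanganese, x4 = kg of scrap grade C.
Minimize 0.31x1 + 0.57x2 + 1.49x3 + 0.27x4 subject to:
  3x1 + 12x2 + 165x3 + 4x4 ≥ 64   (silicon)
  0.32x1 + 0.87x2 + 1.43x3 + 0.49x4 ≤ 4.54   (phosphorus)
  2x1 + 3x4 ≥ 2   (chromium)
  x2 ≤ 2.7
  x4 ≤ 3.4
  x1, x2, x3, x4 ≥ 0.
The cheapest feasible vertex uses only silicomanganese, scrap grade C; scrap grade B, pig iron are not used. There the silicon and chromium constraints are tight.
Optimal quantities: silicomanganese = 0.3717 kg, scrap grade C = 0.6667 kg.
Total cost: 1.49·0.3717 + 0.27·0.6667 = 0.73384.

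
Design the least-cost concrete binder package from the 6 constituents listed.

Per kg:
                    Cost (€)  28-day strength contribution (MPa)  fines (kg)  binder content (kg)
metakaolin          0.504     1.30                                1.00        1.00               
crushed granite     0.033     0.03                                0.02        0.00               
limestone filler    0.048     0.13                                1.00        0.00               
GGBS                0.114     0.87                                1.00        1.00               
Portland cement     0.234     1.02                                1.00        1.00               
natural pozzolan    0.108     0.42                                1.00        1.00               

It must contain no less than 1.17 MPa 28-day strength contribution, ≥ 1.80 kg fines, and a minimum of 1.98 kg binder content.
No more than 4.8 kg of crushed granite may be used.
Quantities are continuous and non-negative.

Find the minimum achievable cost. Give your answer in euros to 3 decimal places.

€0.218

Set it up as a linear program. Let x1 = kg of metakaolin, x2 = kg of crushed granite, x3 = kg of limestone filler, x4 = kg of GGBS, x5 = kg of Portland cement, x6 = kg of natural pozzolan.
Minimise 0.504x1 + 0.033x2 + 0.048x3 + 0.114x4 + 0.234x5 + 0.108x6 subject to:
  1.3x1 + 0.03x2 + 0.13x3 + 0.87x4 + 1.02x5 + 0.42x6 ≥ 1.17   (28-day strength contribution)
  1x1 + 0.02x2 + 1x3 + 1x4 + 1x5 + 1x6 ≥ 1.8   (fines)
  1x1 + 1x4 + 1x5 + 1x6 ≥ 1.98   (binder content)
  x2 ≤ 4.8
  x1, x2, x3, x4, x5, x6 ≥ 0.
The minimum-cost mix takes nothing from metakaolin, crushed granite, limestone filler, Portland cement — only GGBS, natural pozzolan. There the 28-day strength contribution and binder content constraints are tight.
Solving gives x4 = 0.752, x6 = 1.228.
Objective = 0.114·0.752 + 0.108·1.228 = 0.21835.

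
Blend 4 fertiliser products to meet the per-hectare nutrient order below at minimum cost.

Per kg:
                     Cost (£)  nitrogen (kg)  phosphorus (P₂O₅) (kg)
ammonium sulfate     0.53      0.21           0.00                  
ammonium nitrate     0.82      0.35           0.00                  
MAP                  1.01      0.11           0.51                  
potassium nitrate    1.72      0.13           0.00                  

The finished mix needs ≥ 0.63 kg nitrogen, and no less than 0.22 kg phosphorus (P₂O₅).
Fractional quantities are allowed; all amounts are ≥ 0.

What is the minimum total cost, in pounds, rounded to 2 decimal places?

£1.80

Let x1 = kg of ammonium sulfate, x2 = kg of ammonium nitrate, x3 = kg of MAP, x4 = kg of potassium nitrate.
Minimise 0.53x1 + 0.82x2 + 1.01x3 + 1.72x4 with:
  0.21x1 + 0.35x2 + 0.11x3 + 0.13x4 ≥ 0.63   (nitrogen)
  0.51x3 ≥ 0.22   (phosphorus (P₂O₅))
  x1, x2, x3, x4 ≥ 0.
At the optimum only ammonium nitrate, MAP are positive (ammonium sulfate, potassium nitrate = 0). The nitrogen and phosphorus (P₂O₅) requirements are met with equality.
So ammonium nitrate = 1.664 kg, MAP = 0.4314 kg.
Hence cost = 0.82·1.664 + 1.01·0.4314 = £1.8002.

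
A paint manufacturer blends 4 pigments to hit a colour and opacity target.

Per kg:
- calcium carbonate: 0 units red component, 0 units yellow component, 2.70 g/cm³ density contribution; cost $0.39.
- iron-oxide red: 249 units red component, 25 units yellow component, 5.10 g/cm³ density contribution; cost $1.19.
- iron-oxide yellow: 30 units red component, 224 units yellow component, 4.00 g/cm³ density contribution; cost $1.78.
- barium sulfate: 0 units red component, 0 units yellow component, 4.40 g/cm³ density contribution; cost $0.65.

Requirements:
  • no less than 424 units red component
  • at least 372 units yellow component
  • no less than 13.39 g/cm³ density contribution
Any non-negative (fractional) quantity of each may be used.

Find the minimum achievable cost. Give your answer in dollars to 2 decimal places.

$4.47

Treat it as an LP. Let x1 = kg of calcium carbonate, x2 = kg of iron-oxide red, x3 = kg of iron-oxide yellow, x4 = kg of barium sulfate.
Minimize 0.39x1 + 1.19x2 + 1.78x3 + 0.65x4 with:
  249x2 + 30x3 ≥ 424   (red component)
  25x2 + 224x3 ≥ 372   (yellow component)
  2.7x1 + 5.1x2 + 4x3 + 4.4x4 ≥ 13.39   (density contribution)
  x1, x2, x3, x4 ≥ 0.
The cheapest feasible vertex uses only iron-oxide red, iron-oxide yellow; calcium carbonate, barium sulfate are not used. The red component and yellow component requirements are met with equality.
So iron-oxide red = 1.523 kg, iron-oxide yellow = 1.491 kg.
Total cost: 1.19·1.523 + 1.78·1.491 = 4.4664.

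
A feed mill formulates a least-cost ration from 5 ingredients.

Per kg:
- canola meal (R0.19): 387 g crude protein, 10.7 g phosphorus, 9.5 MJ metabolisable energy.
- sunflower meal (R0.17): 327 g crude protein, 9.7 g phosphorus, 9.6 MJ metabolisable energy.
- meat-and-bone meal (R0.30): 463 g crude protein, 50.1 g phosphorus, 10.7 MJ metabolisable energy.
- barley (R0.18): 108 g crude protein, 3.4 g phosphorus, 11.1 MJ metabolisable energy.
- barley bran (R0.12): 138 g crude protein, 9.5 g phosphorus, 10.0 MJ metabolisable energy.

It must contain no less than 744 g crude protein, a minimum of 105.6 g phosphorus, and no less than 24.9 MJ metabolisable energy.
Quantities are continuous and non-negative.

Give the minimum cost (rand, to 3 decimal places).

R0.651

Let x1 = kg of canola meal, x2 = kg of sunflower meal, x3 = kg of meat-and-bone meal, x4 = kg of barley, x5 = kg of barley bran.
Minimize 0.19x1 + 0.17x2 + 0.3x3 + 0.18x4 + 0.12x5 s.t.:
  387x1 + 327x2 + 463x3 + 108x4 + 138x5 ≥ 744   (crude protein)
  10.7x1 + 9.7x2 + 50.1x3 + 3.4x4 + 9.5x5 ≥ 105.6   (phosphorus)
  9.5x1 + 9.6x2 + 10.7x3 + 11.1x4 + 10x5 ≥ 24.9   (metabolisable energy)
  x1, x2, x3, x4, x5 ≥ 0.
The minimum-cost mix takes nothing from canola meal, sunflower meal, barley — only meat-and-bone meal, barley bran. The phosphorus and metabolisable energy requirements are met with equality.
Solving gives x3 = 2.052, x5 = 0.2944.
Objective = 0.3·2.052 + 0.12·0.2944 = 0.65093.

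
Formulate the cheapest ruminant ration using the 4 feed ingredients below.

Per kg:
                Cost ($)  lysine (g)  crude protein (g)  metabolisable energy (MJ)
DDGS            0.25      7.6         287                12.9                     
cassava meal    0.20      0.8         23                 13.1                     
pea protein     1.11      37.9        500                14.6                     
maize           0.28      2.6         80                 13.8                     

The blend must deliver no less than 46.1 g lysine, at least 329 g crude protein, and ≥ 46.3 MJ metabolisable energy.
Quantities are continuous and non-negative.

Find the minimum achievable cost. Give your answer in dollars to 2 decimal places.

Treat it as an LP. Let x1 = kg of DDGS, x2 = kg of cassava meal, x3 = kg of pea protein, x4 = kg of maize.
Minimize 0.25x1 + 0.2x2 + 1.11x3 + 0.28x4 s.t.:
  7.6x1 + 0.8x2 + 37.9x3 + 2.6x4 ≥ 46.1   (lysine)
  287x1 + 23x2 + 500x3 + 80x4 ≥ 329   (crude protein)
  12.9x1 + 13.1x2 + 14.6x3 + 13.8x4 ≥ 46.3   (metabolisable energy)
  x1, x2, x3, x4 ≥ 0.
The optimal basis is {DDGS, pea protein}; cassava meal, maize drop out. Binding constraints: lysine and metabolisable energy.
That vertex is x1 = 2.862, x3 = 0.6424.
Total cost: 0.25·2.862 + 1.11·0.6424 = 1.4286.

$1.43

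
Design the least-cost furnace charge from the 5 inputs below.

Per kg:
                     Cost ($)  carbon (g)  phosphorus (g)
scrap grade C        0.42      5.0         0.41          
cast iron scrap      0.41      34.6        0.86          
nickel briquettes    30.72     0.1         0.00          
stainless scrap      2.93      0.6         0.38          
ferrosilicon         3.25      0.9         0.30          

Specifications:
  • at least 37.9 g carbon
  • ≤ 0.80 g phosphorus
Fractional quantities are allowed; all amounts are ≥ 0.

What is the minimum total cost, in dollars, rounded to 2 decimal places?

Let x1 = kg of scrap grade C, x2 = kg of cast iron scrap, x3 = kg of nickel briquettes, x4 = kg of stainless scrap, x5 = kg of ferrosilicon.
Minimize 0.42x1 + 0.41x2 + 30.72x3 + 2.93x4 + 3.25x5 subject to:
  5x1 + 34.6x2 + 0.1x3 + 0.6x4 + 0.9x5 ≥ 37.9   (carbon)
  0.41x1 + 0.86x2 + 0.38x4 + 0.3x5 ≤ 0.8   (phosphorus)
  x1, x2, x3, x4, x5 ≥ 0.
At the optimum only cast iron scrap, nickel briquettes are positive (scrap grade C, stainless scrap, ferrosilicon = 0). Binding constraints: carbon and phosphorus.
Solving gives x2 = 0.930233, x3 = 57.1395.
Hence cost = 0.41·0.930233 + 30.72·57.1395 = $1755.7068.

$1755.71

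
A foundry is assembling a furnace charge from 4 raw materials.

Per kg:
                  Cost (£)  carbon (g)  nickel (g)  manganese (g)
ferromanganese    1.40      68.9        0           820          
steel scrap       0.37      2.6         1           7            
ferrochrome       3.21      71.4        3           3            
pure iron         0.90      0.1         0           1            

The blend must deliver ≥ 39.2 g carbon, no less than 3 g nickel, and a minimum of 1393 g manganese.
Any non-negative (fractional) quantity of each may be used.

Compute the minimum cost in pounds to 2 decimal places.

Let x1 = kg of ferromanganese, x2 = kg of steel scrap, x3 = kg of ferrochrome, x4 = kg of pure iron.
Minimise 1.4x1 + 0.37x2 + 3.21x3 + 0.9x4 with:
  68.9x1 + 2.6x2 + 71.4x3 + 0.1x4 ≥ 39.2   (carbon)
  1x2 + 3x3 ≥ 3   (nickel)
  820x1 + 7x2 + 3x3 + 1x4 ≥ 1393   (manganese)
  x1, x2, x3, x4 ≥ 0.
The optimal basis is {ferromanganese, steel scrap}; ferrochrome, pure iron drop out. Binding constraints: nickel and manganese.
That vertex is x1 = 1.673, x2 = 3.
Total cost: 1.4·1.673 + 0.37·3 = 3.4522.

£3.45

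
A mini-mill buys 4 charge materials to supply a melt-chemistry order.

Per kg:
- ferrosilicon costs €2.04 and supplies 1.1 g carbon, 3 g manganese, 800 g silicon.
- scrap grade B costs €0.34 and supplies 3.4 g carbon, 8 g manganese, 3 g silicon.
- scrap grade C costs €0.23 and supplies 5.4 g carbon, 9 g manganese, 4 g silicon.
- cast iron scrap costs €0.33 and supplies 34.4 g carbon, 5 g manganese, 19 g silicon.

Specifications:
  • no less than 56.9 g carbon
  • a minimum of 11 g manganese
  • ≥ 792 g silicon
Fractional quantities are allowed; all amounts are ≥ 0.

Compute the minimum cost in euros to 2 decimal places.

€2.48

Set it up as a linear program. Let x1 = kg of ferrosilicon, x2 = kg of scrap grade B, x3 = kg of scrap grade C, x4 = kg of cast iron scrap.
Minimize 2.04x1 + 0.34x2 + 0.23x3 + 0.33x4 with:
  1.1x1 + 3.4x2 + 5.4x3 + 34.4x4 ≥ 56.9   (carbon)
  3x1 + 8x2 + 9x3 + 5x4 ≥ 11   (manganese)
  800x1 + 3x2 + 4x3 + 19x4 ≥ 792   (silicon)
  x1, x2, x3, x4 ≥ 0.
At the optimum only ferrosilicon, scrap grade C, cast iron scrap are positive (scrap grade B = 0). There the carbon, manganese, silicon constraints are tight.
Optimal quantities: ferrosilicon = 0.9514 kg, scrap grade C = 0.003344 kg, cast iron scrap = 1.623 kg.
Cost = 2.04·0.9514 + 0.23·0.003344 + 0.33·1.623 = 2.4772.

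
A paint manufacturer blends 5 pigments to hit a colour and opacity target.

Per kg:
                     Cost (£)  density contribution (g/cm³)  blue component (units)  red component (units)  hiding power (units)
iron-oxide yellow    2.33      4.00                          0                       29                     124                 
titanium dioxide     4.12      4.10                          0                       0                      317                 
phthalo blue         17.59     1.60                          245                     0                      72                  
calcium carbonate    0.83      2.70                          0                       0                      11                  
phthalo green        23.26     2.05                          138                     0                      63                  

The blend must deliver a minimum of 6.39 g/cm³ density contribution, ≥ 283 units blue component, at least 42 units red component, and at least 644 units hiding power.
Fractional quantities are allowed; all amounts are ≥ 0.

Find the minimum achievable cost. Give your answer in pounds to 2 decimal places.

£28.65

Let x1 = kg of iron-oxide yellow, x2 = kg of titanium dioxide, x3 = kg of phthalo blue, x4 = kg of calcium carbonate, x5 = kg of phthalo green.
Minimize 2.33x1 + 4.12x2 + 17.59x3 + 0.83x4 + 23.26x5 with:
  4x1 + 4.1x2 + 1.6x3 + 2.7x4 + 2.05x5 ≥ 6.39   (density contribution)
  245x3 + 138x5 ≥ 283   (blue component)
  29x1 ≥ 42   (red component)
  124x1 + 317x2 + 72x3 + 11x4 + 63x5 ≥ 644   (hiding power)
  x1, x2, x3, x4, x5 ≥ 0.
The cheapest feasible vertex uses only iron-oxide yellow, titanium dioxide, phthalo blue; calcium carbonate, phthalo green are not used. Binding constraints: blue component, red component, hiding power.
Optimal quantities: iron-oxide yellow = 1.448 kg, titanium dioxide = 1.203 kg, phthalo blue = 1.155 kg.
Total cost: 2.33·1.448 + 4.12·1.203 + 17.59·1.155 = 28.6467.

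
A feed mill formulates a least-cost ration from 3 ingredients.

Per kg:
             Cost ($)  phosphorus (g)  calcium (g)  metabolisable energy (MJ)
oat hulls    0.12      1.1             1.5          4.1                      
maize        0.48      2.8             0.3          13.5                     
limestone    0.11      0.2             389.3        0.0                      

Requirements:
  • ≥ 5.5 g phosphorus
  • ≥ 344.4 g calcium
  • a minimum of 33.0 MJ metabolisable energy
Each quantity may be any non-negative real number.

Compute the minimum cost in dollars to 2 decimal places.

Let x1 = kg of oat hulls, x2 = kg of maize, x3 = kg of limestone.
Minimise 0.12x1 + 0.48x2 + 0.11x3 subject to:
  1.1x1 + 2.8x2 + 0.2x3 ≥ 5.5   (phosphorus)
  1.5x1 + 0.3x2 + 389.3x3 ≥ 344.4   (calcium)
  4.1x1 + 13.5x2 ≥ 33   (metabolisable energy)
  x1, x2, x3 ≥ 0.
At the optimum only oat hulls, limestone are positive (maize = 0). There the calcium and metabolisable energy constraints are tight.
Solving gives x1 = 8.049, x3 = 0.8537.
Objective = 0.12·8.049 + 0.11·0.8537 = 1.0598.

$1.06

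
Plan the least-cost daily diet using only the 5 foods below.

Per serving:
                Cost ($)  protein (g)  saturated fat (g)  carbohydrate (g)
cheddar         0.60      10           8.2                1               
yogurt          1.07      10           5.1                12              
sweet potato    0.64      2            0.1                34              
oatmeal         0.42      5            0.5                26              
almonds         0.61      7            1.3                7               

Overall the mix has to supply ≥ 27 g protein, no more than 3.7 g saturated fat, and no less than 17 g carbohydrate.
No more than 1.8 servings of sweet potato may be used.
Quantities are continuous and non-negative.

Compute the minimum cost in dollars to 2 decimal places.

This is a linear program. Let x1 = servings of cheddar, x2 = servings of yogurt, x3 = servings of sweet potato, x4 = servings of oatmeal, x5 = servings of almonds.
min 0.6x1 + 1.07x2 + 0.64x3 + 0.42x4 + 0.61x5 subject to:
  10x1 + 10x2 + 2x3 + 5x4 + 7x5 ≥ 27   (protein)
  8.2x1 + 5.1x2 + 0.1x3 + 0.5x4 + 1.3x5 ≤ 3.7   (saturated fat)
  1x1 + 12x2 + 34x3 + 26x4 + 7x5 ≥ 17   (carbohydrate)
  x3 ≤ 1.8
  x1, x2, x3, x4, x5 ≥ 0.
The minimum-cost mix takes nothing from yogurt, sweet potato, almonds — only cheddar, oatmeal. The protein and saturated fat requirements are met with equality.
So cheddar = 0.1389 servings, oatmeal = 5.122 servings.
Cost = 0.6·0.1389 + 0.42·5.122 = 2.2346.

$2.23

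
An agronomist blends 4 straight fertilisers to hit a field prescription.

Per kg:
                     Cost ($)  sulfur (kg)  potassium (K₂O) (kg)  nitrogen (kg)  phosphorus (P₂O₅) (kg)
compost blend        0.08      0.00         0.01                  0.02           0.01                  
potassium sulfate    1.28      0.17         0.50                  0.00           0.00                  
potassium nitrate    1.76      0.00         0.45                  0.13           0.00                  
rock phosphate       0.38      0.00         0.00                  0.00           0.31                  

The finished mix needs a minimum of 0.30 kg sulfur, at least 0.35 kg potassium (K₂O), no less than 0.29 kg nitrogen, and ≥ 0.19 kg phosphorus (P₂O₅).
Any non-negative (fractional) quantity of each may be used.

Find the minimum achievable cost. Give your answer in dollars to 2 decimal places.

$3.47

Let x1 = kg of compost blend, x2 = kg of potassium sulfate, x3 = kg of potassium nitrate, x4 = kg of rock phosphate.
min 0.08x1 + 1.28x2 + 1.76x3 + 0.38x4 s.t.:
  0.17x2 ≥ 0.3   (sulfur)
  0.01x1 + 0.5x2 + 0.45x3 ≥ 0.35   (potassium (K₂O))
  0.02x1 + 0.13x3 ≥ 0.29   (nitrogen)
  0.01x1 + 0.31x4 ≥ 0.19   (phosphorus (P₂O₅))
  x1, x2, x3, x4 ≥ 0.
At the optimum only compost blend, potassium sulfate, rock phosphate are positive (potassium nitrate = 0). Binding constraints: sulfur, nitrogen, phosphorus (P₂O₅).
That vertex is x1 = 14.5, x2 = 1.765, x4 = 0.1452.
Cost = 0.08·14.5 + 1.28·1.765 + 0.38·0.1452 = 3.4744.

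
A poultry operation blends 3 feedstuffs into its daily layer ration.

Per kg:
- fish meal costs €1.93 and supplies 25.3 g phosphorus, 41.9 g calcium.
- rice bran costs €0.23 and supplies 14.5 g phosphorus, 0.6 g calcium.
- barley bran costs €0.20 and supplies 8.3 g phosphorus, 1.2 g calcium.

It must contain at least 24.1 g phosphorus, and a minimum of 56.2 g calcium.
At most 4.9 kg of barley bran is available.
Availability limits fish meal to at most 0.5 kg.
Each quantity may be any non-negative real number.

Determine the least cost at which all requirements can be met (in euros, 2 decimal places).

This is a linear program. Let x1 = kg of fish meal, x2 = kg of rice bran, x3 = kg of barley bran.
min 1.93x1 + 0.23x2 + 0.2x3 subject to:
  25.3x1 + 14.5x2 + 8.3x3 ≥ 24.1   (phosphorus)
  41.9x1 + 0.6x2 + 1.2x3 ≥ 56.2   (calcium)
  x3 ≤ 4.9
  x1 ≤ 0.5
  x1, x2, x3 ≥ 0.
All 3 inputs are positive at the optimum. The calcium, the barley bran cap, the fish meal cap requirements are met with equality.
That vertex is x1 = 0.5, x2 = 48.95, x3 = 4.9.
Total cost: 1.93·0.5 + 0.23·48.95 + 0.2·4.9 = 13.2035.

€13.20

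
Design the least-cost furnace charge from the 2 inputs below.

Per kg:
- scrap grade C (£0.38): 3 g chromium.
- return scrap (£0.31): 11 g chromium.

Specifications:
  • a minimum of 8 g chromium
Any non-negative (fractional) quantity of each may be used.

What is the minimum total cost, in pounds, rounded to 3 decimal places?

This is a linear program. Let x1 = kg of scrap grade C, x2 = kg of return scrap.
min 0.38x1 + 0.31x2 with:
  3x1 + 11x2 ≥ 8   (chromium)
  x1, x2 ≥ 0.
The optimal basis is {return scrap}; scrap grade C drops out. Binding constraint: chromium.
Optimal quantities: return scrap = 0.7273 kg.
Cost = 0.31·0.7273 = 0.22546.

£0.225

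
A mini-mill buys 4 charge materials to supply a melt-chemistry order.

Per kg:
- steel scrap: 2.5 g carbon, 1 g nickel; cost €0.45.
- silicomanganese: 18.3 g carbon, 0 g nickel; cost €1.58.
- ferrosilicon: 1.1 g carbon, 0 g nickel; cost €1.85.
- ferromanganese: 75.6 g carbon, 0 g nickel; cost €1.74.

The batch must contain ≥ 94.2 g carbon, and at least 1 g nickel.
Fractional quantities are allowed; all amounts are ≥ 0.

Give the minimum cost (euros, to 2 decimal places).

€2.56

Set it up as a linear program. Let x1 = kg of steel scrap, x2 = kg of silicomanganese, x3 = kg of ferrosilicon, x4 = kg of ferromanganese.
min 0.45x1 + 1.58x2 + 1.85x3 + 1.74x4 with:
  2.5x1 + 18.3x2 + 1.1x3 + 75.6x4 ≥ 94.2   (carbon)
  1x1 ≥ 1   (nickel)
  x1, x2, x3, x4 ≥ 0.
The minimum-cost mix takes nothing from silicomanganese, ferrosilicon — only steel scrap, ferromanganese. There the carbon and nickel constraints are tight.
That vertex is x1 = 1, x4 = 1.213.
Hence cost = 0.45·1 + 1.74·1.213 = €2.5606.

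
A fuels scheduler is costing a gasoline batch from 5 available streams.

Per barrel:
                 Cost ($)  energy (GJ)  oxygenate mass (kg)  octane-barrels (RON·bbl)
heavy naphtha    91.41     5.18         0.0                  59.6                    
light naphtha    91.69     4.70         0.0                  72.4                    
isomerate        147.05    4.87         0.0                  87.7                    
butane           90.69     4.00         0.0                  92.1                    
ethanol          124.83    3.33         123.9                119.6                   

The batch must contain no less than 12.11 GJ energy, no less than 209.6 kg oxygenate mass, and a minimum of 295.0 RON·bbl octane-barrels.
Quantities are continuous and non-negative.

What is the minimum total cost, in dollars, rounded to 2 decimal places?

$333.39

Let x1 = barrels of heavy naphtha, x2 = barrels of light naphtha, x3 = barrels of isomerate, x4 = barrels of butane, x5 = barrels of ethanol.
Minimise 91.41x1 + 91.69x2 + 147.05x3 + 90.69x4 + 124.83x5 subject to:
  5.18x1 + 4.7x2 + 4.87x3 + 4x4 + 3.33x5 ≥ 12.11   (energy)
  123.9x5 ≥ 209.6   (oxygenate mass)
  59.6x1 + 72.4x2 + 87.7x3 + 92.1x4 + 119.6x5 ≥ 295   (octane-barrels)
  x1, x2, x3, x4, x5 ≥ 0.
The minimum-cost mix takes nothing from light naphtha, isomerate — only heavy naphtha, butane, ethanol. Binding constraints: energy, oxygenate mass, octane-barrels.
That vertex is x1 = 0.94607, x4 = 0.39401, x5 = 1.6917.
Hence cost = 91.41·0.94607 + 90.69·0.39401 + 124.83·1.6917 = $333.3879.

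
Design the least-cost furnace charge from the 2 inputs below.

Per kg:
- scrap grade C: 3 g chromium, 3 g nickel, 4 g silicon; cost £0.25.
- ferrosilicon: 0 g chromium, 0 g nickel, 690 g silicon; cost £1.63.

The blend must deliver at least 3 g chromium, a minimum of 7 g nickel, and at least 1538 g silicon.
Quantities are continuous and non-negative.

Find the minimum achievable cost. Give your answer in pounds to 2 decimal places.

£4.19

Set it up as a linear program. Let x1 = kg of scrap grade C, x2 = kg of ferrosilicon.
Minimize 0.25x1 + 1.63x2 with:
  3x1 ≥ 3   (chromium)
  3x1 ≥ 7   (nickel)
  4x1 + 690x2 ≥ 1538   (silicon)
  x1, x2 ≥ 0.
Both inputs are positive at the optimum. Binding constraints: nickel and silicon.
Optimal quantities: scrap grade C = 2.333 kg, ferrosilicon = 2.215 kg.
Hence cost = 0.25·2.333 + 1.63·2.215 = £4.1937.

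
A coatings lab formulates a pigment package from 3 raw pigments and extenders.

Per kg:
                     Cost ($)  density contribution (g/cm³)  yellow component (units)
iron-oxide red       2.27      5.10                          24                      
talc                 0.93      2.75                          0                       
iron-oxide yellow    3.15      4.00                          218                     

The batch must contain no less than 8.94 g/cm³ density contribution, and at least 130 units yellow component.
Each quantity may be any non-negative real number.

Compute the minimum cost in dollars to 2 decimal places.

$4.10

Let x1 = kg of iron-oxide red, x2 = kg of talc, x3 = kg of iron-oxide yellow.
Minimize 2.27x1 + 0.93x2 + 3.15x3 subject to:
  5.1x1 + 2.75x2 + 4x3 ≥ 8.94   (density contribution)
  24x1 + 218x3 ≥ 130   (yellow component)
  x1, x2, x3 ≥ 0.
The optimal basis is {talc, iron-oxide yellow}; iron-oxide red drops out. There the density contribution and yellow component constraints are tight.
That vertex is x2 = 2.384, x3 = 0.5963.
Objective = 0.93·2.384 + 3.15·0.5963 = 4.0955.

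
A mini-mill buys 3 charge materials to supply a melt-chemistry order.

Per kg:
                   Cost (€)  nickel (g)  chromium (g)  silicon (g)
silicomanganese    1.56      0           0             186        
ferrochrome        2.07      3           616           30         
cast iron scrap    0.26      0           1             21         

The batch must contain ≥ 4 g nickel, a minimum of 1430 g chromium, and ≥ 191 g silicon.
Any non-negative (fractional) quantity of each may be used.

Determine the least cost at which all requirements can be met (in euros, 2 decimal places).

€5.82

Let x1 = kg of silicomanganese, x2 = kg of ferrochrome, x3 = kg of cast iron scrap.
min 1.56x1 + 2.07x2 + 0.26x3 subject to:
  3x2 ≥ 4   (nickel)
  616x2 + 1x3 ≥ 1430   (chromium)
  186x1 + 30x2 + 21x3 ≥ 191   (silicon)
  x1, x2, x3 ≥ 0.
The optimal basis is {silicomanganese, ferrochrome}; cast iron scrap drops out. Binding constraints: chromium and silicon.
So silicomanganese = 0.6525 kg, ferrochrome = 2.321 kg.
Objective = 1.56·0.6525 + 2.07·2.321 = 5.8224.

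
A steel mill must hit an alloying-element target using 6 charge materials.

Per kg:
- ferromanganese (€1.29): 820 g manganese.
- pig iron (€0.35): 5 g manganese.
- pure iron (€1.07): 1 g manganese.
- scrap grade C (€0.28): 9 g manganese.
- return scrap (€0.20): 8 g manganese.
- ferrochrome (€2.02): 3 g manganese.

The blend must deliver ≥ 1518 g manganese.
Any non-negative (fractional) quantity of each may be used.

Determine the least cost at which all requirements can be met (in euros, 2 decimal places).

€2.39

Treat it as an LP. Let x1 = kg of ferromanganese, x2 = kg of pig iron, x3 = kg of pure iron, x4 = kg of scrap grade C, x5 = kg of return scrap, x6 = kg of ferrochrome.
min 1.29x1 + 0.35x2 + 1.07x3 + 0.28x4 + 0.2x5 + 2.02x6 s.t.:
  820x1 + 5x2 + 1x3 + 9x4 + 8x5 + 3x6 ≥ 1518   (manganese)
  x1, x2, x3, x4, x5, x6 ≥ 0.
The cheapest feasible vertex uses only ferromanganese; pig iron, pure iron, scrap grade C, return scrap, ferrochrome are not used. There the manganese constraint is tight.
That vertex is x1 = 1.851.
Hence cost = 1.29·1.851 = €2.3878.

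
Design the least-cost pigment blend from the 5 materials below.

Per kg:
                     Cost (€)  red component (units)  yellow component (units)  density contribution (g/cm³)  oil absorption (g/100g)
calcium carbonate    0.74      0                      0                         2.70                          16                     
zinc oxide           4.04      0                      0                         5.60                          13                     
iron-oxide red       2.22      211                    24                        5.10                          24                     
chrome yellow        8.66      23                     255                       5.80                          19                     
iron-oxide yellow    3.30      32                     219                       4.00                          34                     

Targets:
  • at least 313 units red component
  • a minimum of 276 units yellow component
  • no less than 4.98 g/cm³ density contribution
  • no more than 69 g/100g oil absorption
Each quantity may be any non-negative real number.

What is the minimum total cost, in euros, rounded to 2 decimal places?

€6.73

Let x1 = kg of calcium carbonate, x2 = kg of zinc oxide, x3 = kg of iron-oxide red, x4 = kg of chrome yellow, x5 = kg of iron-oxide yellow.
Minimize 0.74x1 + 4.04x2 + 2.22x3 + 8.66x4 + 3.3x5 with:
  211x3 + 23x4 + 32x5 ≥ 313   (red component)
  24x3 + 255x4 + 219x5 ≥ 276   (yellow component)
  2.7x1 + 5.6x2 + 5.1x3 + 5.8x4 + 4x5 ≥ 4.98   (density contribution)
  16x1 + 13x2 + 24x3 + 19x4 + 34x5 ≤ 69   (oil absorption)
  x1, x2, x3, x4, x5 ≥ 0.
At the optimum only iron-oxide red, chrome yellow, iron-oxide yellow are positive (calcium carbonate, zinc oxide = 0). Binding constraints: red component, yellow component, oil absorption.
So iron-oxide red = 1.316 kg, chrome yellow = 0.02562 kg, iron-oxide yellow = 1.086 kg.
Objective = 2.22·1.316 + 8.66·0.02562 + 3.3·1.086 = 6.7272.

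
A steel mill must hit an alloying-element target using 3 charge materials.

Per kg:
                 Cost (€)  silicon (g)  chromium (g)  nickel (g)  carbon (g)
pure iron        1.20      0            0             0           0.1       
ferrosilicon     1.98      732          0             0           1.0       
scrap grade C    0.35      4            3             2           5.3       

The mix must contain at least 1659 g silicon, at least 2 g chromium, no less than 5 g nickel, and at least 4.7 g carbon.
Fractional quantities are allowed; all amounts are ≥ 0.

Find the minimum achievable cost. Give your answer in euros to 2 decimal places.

Let x1 = kg of pure iron, x2 = kg of ferrosilicon, x3 = kg of scrap grade C.
Minimize 1.2x1 + 1.98x2 + 0.35x3 subject to:
  732x2 + 4x3 ≥ 1659   (silicon)
  3x3 ≥ 2   (chromium)
  2x3 ≥ 5   (nickel)
  0.1x1 + 1x2 + 5.3x3 ≥ 4.7   (carbon)
  x1, x2, x3 ≥ 0.
At the optimum only ferrosilicon, scrap grade C are positive (pure iron = 0). There the silicon and nickel constraints are tight.
Solving gives x2 = 2.253, x3 = 2.5.
Cost = 1.98·2.253 + 0.35·2.5 = 5.3359.

€5.34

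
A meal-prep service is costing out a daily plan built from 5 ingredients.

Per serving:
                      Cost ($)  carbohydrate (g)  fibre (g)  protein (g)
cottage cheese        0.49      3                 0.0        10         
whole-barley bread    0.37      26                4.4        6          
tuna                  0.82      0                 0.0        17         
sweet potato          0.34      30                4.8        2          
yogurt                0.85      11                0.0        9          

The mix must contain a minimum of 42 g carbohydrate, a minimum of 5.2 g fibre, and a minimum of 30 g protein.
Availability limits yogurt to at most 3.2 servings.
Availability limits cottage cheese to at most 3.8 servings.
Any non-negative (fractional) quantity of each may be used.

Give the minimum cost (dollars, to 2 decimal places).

$1.57

Let x1 = servings of cottage cheese, x2 = servings of whole-barley bread, x3 = servings of tuna, x4 = servings of sweet potato, x5 = servings of yogurt.
Minimize 0.49x1 + 0.37x2 + 0.82x3 + 0.34x4 + 0.85x5 with:
  3x1 + 26x2 + 30x4 + 11x5 ≥ 42   (carbohydrate)
  4.4x2 + 4.8x4 ≥ 5.2   (fibre)
  10x1 + 6x2 + 17x3 + 2x4 + 9x5 ≥ 30   (protein)
  x5 ≤ 3.2
  x1 ≤ 3.8
  x1, x2, x3, x4, x5 ≥ 0.
At the optimum only cottage cheese, whole-barley bread are positive (tuna, sweet potato, yogurt = 0). Binding constraints: carbohydrate and protein.
So cottage cheese = 2.182 servings, whole-barley bread = 1.364 servings.
Total cost: 0.49·2.182 + 0.37·1.364 = 1.5739.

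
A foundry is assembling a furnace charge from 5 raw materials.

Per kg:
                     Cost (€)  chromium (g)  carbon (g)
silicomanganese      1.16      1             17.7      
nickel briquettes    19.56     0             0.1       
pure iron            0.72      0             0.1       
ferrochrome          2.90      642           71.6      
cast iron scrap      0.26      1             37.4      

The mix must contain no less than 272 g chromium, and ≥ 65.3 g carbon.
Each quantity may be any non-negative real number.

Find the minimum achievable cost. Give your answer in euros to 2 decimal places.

Let x1 = kg of silicomanganese, x2 = kg of nickel briquettes, x3 = kg of pure iron, x4 = kg of ferrochrome, x5 = kg of cast iron scrap.
Minimize 1.16x1 + 19.56x2 + 0.72x3 + 2.9x4 + 0.26x5 subject to:
  1x1 + 642x4 + 1x5 ≥ 272   (chromium)
  17.7x1 + 0.1x2 + 0.1x3 + 71.6x4 + 37.4x5 ≥ 65.3   (carbon)
  x1, x2, x3, x4, x5 ≥ 0.
The cheapest feasible vertex uses only ferrochrome, cast iron scrap; silicomanganese, nickel briquettes, pure iron are not used. The chromium and carbon requirements are met with equality.
That vertex is x4 = 0.4222, x5 = 0.9377.
Cost = 2.9·0.4222 + 0.26·0.9377 = 1.4682.

€1.47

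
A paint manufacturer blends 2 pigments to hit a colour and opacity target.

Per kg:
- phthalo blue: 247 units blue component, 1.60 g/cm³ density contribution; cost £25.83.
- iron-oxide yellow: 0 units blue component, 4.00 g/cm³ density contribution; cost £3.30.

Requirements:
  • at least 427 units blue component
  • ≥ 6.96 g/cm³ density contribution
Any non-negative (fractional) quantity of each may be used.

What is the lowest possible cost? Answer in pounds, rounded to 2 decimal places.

£48.11

Treat it as an LP. Let x1 = kg of phthalo blue, x2 = kg of iron-oxide yellow.
Minimize 25.83x1 + 3.3x2 s.t.:
  247x1 ≥ 427   (blue component)
  1.6x1 + 4x2 ≥ 6.96   (density contribution)
  x1, x2 ≥ 0.
Both inputs are positive at the optimum. Binding constraints: blue component and density contribution.
Solving gives x1 = 1.7287, x2 = 1.0485.
Hence cost = 25.83·1.7287 + 3.3·1.0485 = £48.1124.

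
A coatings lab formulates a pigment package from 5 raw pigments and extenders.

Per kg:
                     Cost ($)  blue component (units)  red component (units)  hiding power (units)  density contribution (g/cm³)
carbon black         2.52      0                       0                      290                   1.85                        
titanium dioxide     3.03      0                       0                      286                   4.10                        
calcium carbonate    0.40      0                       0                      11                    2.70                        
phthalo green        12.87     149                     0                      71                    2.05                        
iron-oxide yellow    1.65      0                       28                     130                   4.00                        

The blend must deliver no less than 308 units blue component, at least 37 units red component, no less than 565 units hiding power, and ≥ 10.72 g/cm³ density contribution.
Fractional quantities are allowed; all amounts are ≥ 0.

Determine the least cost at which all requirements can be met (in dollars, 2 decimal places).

This is a linear program. Let x1 = kg of carbon black, x2 = kg of titanium dioxide, x3 = kg of calcium carbonate, x4 = kg of phthalo green, x5 = kg of iron-oxide yellow.
min 2.52x1 + 3.03x2 + 0.4x3 + 12.87x4 + 1.65x5 subject to:
  149x4 ≥ 308   (blue component)
  28x5 ≥ 37   (red component)
  290x1 + 286x2 + 11x3 + 71x4 + 130x5 ≥ 565   (hiding power)
  1.85x1 + 4.1x2 + 2.7x3 + 2.05x4 + 4x5 ≥ 10.72   (density contribution)
  x1, x2, x3, x4, x5 ≥ 0.
The cheapest feasible vertex uses only carbon black, phthalo green, iron-oxide yellow; titanium dioxide, calcium carbonate are not used. There the blue component, red component, hiding power constraints are tight.
Solving gives x1 = 0.84982, x4 = 2.0671, x5 = 1.3214.
Objective = 2.52·0.84982 + 12.87·2.0671 + 1.65·1.3214 = 30.9254.

$30.93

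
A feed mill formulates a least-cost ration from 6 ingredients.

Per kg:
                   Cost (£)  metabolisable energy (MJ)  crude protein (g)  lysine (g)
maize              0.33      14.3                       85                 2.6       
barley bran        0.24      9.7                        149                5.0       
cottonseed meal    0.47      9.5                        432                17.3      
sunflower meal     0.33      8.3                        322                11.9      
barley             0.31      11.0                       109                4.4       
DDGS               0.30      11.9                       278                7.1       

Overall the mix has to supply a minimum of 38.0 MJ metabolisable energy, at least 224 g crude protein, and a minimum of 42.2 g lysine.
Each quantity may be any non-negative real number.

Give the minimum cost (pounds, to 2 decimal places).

Let x1 = kg of maize, x2 = kg of barley bran, x3 = kg of cottonseed meal, x4 = kg of sunflower meal, x5 = kg of barley, x6 = kg of DDGS.
min 0.33x1 + 0.24x2 + 0.47x3 + 0.33x4 + 0.31x5 + 0.3x6 s.t.:
  14.3x1 + 9.7x2 + 9.5x3 + 8.3x4 + 11x5 + 11.9x6 ≥ 38   (metabolisable energy)
  85x1 + 149x2 + 432x3 + 322x4 + 109x5 + 278x6 ≥ 224   (crude protein)
  2.6x1 + 5x2 + 17.3x3 + 11.9x4 + 4.4x5 + 7.1x6 ≥ 42.2   (lysine)
  x1, x2, x3, x4, x5, x6 ≥ 0.
The optimal basis is {sunflower meal, DDGS}; maize, barley bran, cottonseed meal, barley drop out. The metabolisable energy and lysine requirements are met with equality.
That vertex is x4 = 2.811, x6 = 1.233.
Hence cost = 0.33·2.811 + 0.3·1.233 = £1.2975.

£1.30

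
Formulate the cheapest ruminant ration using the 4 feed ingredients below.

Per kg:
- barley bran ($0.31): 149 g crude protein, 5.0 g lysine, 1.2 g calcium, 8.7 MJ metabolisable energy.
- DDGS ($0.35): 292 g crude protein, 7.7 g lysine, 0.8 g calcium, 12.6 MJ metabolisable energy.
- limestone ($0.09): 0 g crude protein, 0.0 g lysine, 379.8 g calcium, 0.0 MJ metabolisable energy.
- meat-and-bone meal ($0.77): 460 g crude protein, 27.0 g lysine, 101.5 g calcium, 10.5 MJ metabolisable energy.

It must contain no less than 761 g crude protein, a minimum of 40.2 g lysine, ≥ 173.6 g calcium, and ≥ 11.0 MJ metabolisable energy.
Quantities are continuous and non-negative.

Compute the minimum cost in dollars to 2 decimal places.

Set it up as a linear program. Let x1 = kg of barley bran, x2 = kg of DDGS, x3 = kg of limestone, x4 = kg of meat-and-bone meal.
min 0.31x1 + 0.35x2 + 0.09x3 + 0.77x4 with:
  149x1 + 292x2 + 460x4 ≥ 761   (crude protein)
  5x1 + 7.7x2 + 27x4 ≥ 40.2   (lysine)
  1.2x1 + 0.8x2 + 379.8x3 + 101.5x4 ≥ 173.6   (calcium)
  8.7x1 + 12.6x2 + 10.5x4 ≥ 11   (metabolisable energy)
  x1, x2, x3, x4 ≥ 0.
At the optimum only DDGS, limestone, meat-and-bone meal are positive (barley bran = 0). There the crude protein, lysine, calcium constraints are tight.
Solving gives x2 = 0.4733, x3 = 0.09426, x4 = 1.354.
Objective = 0.35·0.4733 + 0.09·0.09426 + 0.77·1.354 = 1.2167.

$1.22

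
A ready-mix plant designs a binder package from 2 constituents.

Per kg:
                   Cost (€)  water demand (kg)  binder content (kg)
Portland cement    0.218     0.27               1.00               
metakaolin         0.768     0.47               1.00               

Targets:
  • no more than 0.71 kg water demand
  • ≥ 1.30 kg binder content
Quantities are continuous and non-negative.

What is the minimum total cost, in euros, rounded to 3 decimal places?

€0.283

Set it up as a linear program. Let x1 = kg of Portland cement, x2 = kg of metakaolin.
Minimise 0.218x1 + 0.768x2 subject to:
  0.27x1 + 0.47x2 ≤ 0.71   (water demand)
  1x1 + 1x2 ≥ 1.3   (binder content)
  x1, x2 ≥ 0.
The minimum-cost mix takes nothing from metakaolin — only Portland cement. There the binder content constraint is tight.
So Portland cement = 1.3 kg.
Objective = 0.218·1.3 = 0.28340.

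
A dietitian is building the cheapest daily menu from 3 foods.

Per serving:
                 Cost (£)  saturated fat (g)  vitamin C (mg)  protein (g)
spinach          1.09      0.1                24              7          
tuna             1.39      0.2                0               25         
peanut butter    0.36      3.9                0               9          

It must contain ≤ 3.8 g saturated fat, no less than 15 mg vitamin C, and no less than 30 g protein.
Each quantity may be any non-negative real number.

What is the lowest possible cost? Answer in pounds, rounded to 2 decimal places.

£1.98

Treat it as an LP. Let x1 = servings of spinach, x2 = servings of tuna, x3 = servings of peanut butter.
Minimise 1.09x1 + 1.39x2 + 0.36x3 with:
  0.1x1 + 0.2x2 + 3.9x3 ≤ 3.8   (saturated fat)
  24x1 ≥ 15   (vitamin C)
  7x1 + 25x2 + 9x3 ≥ 30   (protein)
  x1, x2, x3 ≥ 0.
All 3 inputs are positive at the optimum. The saturated fat, vitamin C, protein requirements are met with equality.
So spinach = 0.625 servings, tuna = 0.6928 servings, peanut butter = 0.9228 servings.
Hence cost = 1.09·0.625 + 1.39·0.6928 + 0.36·0.9228 = £1.9765.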